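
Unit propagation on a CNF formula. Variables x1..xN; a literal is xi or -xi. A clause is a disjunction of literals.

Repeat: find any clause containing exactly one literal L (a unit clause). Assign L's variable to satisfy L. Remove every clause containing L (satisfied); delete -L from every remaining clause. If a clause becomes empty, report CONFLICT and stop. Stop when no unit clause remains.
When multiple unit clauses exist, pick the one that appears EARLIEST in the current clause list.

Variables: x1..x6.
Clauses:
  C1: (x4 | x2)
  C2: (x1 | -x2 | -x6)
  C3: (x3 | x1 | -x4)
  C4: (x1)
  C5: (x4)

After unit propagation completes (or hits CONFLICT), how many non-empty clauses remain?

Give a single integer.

unit clause [1] forces x1=T; simplify:
  satisfied 3 clause(s); 2 remain; assigned so far: [1]
unit clause [4] forces x4=T; simplify:
  satisfied 2 clause(s); 0 remain; assigned so far: [1, 4]

Answer: 0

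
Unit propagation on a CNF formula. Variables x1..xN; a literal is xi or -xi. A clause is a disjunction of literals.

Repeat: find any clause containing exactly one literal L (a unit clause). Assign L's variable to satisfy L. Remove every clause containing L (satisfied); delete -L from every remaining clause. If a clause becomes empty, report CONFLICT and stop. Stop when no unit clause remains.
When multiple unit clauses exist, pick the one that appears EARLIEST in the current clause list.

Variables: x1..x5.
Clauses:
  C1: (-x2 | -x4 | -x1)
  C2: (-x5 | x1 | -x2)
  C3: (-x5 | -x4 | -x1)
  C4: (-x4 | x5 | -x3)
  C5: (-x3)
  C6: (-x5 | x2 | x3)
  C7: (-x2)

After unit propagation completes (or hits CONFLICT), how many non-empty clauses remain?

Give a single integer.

unit clause [-3] forces x3=F; simplify:
  drop 3 from [-5, 2, 3] -> [-5, 2]
  satisfied 2 clause(s); 5 remain; assigned so far: [3]
unit clause [-2] forces x2=F; simplify:
  drop 2 from [-5, 2] -> [-5]
  satisfied 3 clause(s); 2 remain; assigned so far: [2, 3]
unit clause [-5] forces x5=F; simplify:
  satisfied 2 clause(s); 0 remain; assigned so far: [2, 3, 5]

Answer: 0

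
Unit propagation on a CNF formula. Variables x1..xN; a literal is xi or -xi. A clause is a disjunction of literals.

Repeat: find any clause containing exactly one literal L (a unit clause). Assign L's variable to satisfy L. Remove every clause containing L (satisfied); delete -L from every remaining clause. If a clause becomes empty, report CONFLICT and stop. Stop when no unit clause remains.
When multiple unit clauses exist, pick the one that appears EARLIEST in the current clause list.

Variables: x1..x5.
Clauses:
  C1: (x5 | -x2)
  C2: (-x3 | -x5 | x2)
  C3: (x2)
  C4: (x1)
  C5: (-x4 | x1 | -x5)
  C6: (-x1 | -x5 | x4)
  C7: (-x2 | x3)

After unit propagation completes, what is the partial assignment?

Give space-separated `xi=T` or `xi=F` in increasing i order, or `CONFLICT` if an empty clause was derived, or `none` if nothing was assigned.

unit clause [2] forces x2=T; simplify:
  drop -2 from [5, -2] -> [5]
  drop -2 from [-2, 3] -> [3]
  satisfied 2 clause(s); 5 remain; assigned so far: [2]
unit clause [5] forces x5=T; simplify:
  drop -5 from [-4, 1, -5] -> [-4, 1]
  drop -5 from [-1, -5, 4] -> [-1, 4]
  satisfied 1 clause(s); 4 remain; assigned so far: [2, 5]
unit clause [1] forces x1=T; simplify:
  drop -1 from [-1, 4] -> [4]
  satisfied 2 clause(s); 2 remain; assigned so far: [1, 2, 5]
unit clause [4] forces x4=T; simplify:
  satisfied 1 clause(s); 1 remain; assigned so far: [1, 2, 4, 5]
unit clause [3] forces x3=T; simplify:
  satisfied 1 clause(s); 0 remain; assigned so far: [1, 2, 3, 4, 5]

Answer: x1=T x2=T x3=T x4=T x5=T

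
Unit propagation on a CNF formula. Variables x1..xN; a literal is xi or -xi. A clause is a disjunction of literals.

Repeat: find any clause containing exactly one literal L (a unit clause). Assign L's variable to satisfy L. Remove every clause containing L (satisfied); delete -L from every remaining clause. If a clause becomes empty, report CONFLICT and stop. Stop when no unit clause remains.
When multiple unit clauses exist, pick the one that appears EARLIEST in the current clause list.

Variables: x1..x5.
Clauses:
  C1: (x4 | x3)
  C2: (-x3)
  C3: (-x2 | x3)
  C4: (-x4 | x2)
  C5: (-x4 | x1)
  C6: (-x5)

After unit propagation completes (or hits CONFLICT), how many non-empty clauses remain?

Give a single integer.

unit clause [-3] forces x3=F; simplify:
  drop 3 from [4, 3] -> [4]
  drop 3 from [-2, 3] -> [-2]
  satisfied 1 clause(s); 5 remain; assigned so far: [3]
unit clause [4] forces x4=T; simplify:
  drop -4 from [-4, 2] -> [2]
  drop -4 from [-4, 1] -> [1]
  satisfied 1 clause(s); 4 remain; assigned so far: [3, 4]
unit clause [-2] forces x2=F; simplify:
  drop 2 from [2] -> [] (empty!)
  satisfied 1 clause(s); 3 remain; assigned so far: [2, 3, 4]
CONFLICT (empty clause)

Answer: 2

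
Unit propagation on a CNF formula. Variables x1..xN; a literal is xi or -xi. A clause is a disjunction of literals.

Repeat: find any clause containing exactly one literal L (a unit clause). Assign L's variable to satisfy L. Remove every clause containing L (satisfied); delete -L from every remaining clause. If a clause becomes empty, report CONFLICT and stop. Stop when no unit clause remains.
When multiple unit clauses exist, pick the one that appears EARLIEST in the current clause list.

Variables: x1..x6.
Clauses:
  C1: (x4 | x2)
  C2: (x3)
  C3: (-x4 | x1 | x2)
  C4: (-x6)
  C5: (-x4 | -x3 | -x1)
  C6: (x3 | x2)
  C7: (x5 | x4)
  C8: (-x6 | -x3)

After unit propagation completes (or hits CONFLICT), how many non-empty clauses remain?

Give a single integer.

Answer: 4

Derivation:
unit clause [3] forces x3=T; simplify:
  drop -3 from [-4, -3, -1] -> [-4, -1]
  drop -3 from [-6, -3] -> [-6]
  satisfied 2 clause(s); 6 remain; assigned so far: [3]
unit clause [-6] forces x6=F; simplify:
  satisfied 2 clause(s); 4 remain; assigned so far: [3, 6]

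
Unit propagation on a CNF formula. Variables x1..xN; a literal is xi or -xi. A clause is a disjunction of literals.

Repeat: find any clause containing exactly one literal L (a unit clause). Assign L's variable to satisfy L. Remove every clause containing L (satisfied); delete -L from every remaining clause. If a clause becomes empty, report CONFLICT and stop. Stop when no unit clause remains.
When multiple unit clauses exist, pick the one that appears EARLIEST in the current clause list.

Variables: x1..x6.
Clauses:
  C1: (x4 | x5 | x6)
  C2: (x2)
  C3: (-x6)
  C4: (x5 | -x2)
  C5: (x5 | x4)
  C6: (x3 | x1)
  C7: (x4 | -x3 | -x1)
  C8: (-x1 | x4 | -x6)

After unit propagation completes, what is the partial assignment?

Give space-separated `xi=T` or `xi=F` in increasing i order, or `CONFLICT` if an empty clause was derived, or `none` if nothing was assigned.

Answer: x2=T x5=T x6=F

Derivation:
unit clause [2] forces x2=T; simplify:
  drop -2 from [5, -2] -> [5]
  satisfied 1 clause(s); 7 remain; assigned so far: [2]
unit clause [-6] forces x6=F; simplify:
  drop 6 from [4, 5, 6] -> [4, 5]
  satisfied 2 clause(s); 5 remain; assigned so far: [2, 6]
unit clause [5] forces x5=T; simplify:
  satisfied 3 clause(s); 2 remain; assigned so far: [2, 5, 6]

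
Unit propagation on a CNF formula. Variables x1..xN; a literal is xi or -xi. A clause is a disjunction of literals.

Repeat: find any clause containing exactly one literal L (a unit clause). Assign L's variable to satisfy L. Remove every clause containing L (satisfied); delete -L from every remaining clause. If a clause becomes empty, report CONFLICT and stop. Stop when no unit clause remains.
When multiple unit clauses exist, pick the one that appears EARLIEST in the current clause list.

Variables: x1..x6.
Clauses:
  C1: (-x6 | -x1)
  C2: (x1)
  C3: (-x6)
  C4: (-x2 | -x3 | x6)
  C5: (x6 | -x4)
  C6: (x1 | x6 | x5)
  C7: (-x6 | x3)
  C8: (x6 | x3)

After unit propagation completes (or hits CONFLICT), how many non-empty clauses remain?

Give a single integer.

unit clause [1] forces x1=T; simplify:
  drop -1 from [-6, -1] -> [-6]
  satisfied 2 clause(s); 6 remain; assigned so far: [1]
unit clause [-6] forces x6=F; simplify:
  drop 6 from [-2, -3, 6] -> [-2, -3]
  drop 6 from [6, -4] -> [-4]
  drop 6 from [6, 3] -> [3]
  satisfied 3 clause(s); 3 remain; assigned so far: [1, 6]
unit clause [-4] forces x4=F; simplify:
  satisfied 1 clause(s); 2 remain; assigned so far: [1, 4, 6]
unit clause [3] forces x3=T; simplify:
  drop -3 from [-2, -3] -> [-2]
  satisfied 1 clause(s); 1 remain; assigned so far: [1, 3, 4, 6]
unit clause [-2] forces x2=F; simplify:
  satisfied 1 clause(s); 0 remain; assigned so far: [1, 2, 3, 4, 6]

Answer: 0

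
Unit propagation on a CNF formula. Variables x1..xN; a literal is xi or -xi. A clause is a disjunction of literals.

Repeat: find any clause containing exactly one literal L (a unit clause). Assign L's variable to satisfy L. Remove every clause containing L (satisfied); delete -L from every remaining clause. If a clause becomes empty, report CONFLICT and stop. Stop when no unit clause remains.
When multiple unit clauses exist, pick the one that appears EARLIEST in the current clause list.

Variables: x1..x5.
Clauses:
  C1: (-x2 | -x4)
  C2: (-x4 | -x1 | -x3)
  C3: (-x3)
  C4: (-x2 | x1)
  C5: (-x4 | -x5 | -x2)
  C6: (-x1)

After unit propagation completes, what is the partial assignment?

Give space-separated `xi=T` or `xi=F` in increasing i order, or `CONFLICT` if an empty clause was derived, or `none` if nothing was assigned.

Answer: x1=F x2=F x3=F

Derivation:
unit clause [-3] forces x3=F; simplify:
  satisfied 2 clause(s); 4 remain; assigned so far: [3]
unit clause [-1] forces x1=F; simplify:
  drop 1 from [-2, 1] -> [-2]
  satisfied 1 clause(s); 3 remain; assigned so far: [1, 3]
unit clause [-2] forces x2=F; simplify:
  satisfied 3 clause(s); 0 remain; assigned so far: [1, 2, 3]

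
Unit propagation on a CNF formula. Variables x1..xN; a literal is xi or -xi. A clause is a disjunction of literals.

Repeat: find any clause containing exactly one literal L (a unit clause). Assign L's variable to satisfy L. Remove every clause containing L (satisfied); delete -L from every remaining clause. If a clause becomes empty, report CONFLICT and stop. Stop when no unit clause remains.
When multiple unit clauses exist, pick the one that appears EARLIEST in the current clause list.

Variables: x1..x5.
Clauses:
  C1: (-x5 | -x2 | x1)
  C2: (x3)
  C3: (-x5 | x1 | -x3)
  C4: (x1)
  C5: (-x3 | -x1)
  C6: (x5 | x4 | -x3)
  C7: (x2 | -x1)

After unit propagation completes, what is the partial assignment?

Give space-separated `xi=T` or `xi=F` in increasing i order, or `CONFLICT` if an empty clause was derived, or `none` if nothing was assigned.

Answer: CONFLICT

Derivation:
unit clause [3] forces x3=T; simplify:
  drop -3 from [-5, 1, -3] -> [-5, 1]
  drop -3 from [-3, -1] -> [-1]
  drop -3 from [5, 4, -3] -> [5, 4]
  satisfied 1 clause(s); 6 remain; assigned so far: [3]
unit clause [1] forces x1=T; simplify:
  drop -1 from [-1] -> [] (empty!)
  drop -1 from [2, -1] -> [2]
  satisfied 3 clause(s); 3 remain; assigned so far: [1, 3]
CONFLICT (empty clause)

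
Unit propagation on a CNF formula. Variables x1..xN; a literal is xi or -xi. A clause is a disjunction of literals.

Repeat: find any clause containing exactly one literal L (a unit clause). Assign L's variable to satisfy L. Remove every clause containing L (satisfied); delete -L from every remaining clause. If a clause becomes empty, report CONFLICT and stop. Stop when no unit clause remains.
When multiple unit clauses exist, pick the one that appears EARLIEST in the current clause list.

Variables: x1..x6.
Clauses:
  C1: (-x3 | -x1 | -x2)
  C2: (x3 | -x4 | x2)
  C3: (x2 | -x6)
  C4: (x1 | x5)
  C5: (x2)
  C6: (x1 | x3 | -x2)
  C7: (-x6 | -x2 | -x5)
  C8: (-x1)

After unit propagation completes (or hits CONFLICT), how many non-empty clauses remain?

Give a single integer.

unit clause [2] forces x2=T; simplify:
  drop -2 from [-3, -1, -2] -> [-3, -1]
  drop -2 from [1, 3, -2] -> [1, 3]
  drop -2 from [-6, -2, -5] -> [-6, -5]
  satisfied 3 clause(s); 5 remain; assigned so far: [2]
unit clause [-1] forces x1=F; simplify:
  drop 1 from [1, 5] -> [5]
  drop 1 from [1, 3] -> [3]
  satisfied 2 clause(s); 3 remain; assigned so far: [1, 2]
unit clause [5] forces x5=T; simplify:
  drop -5 from [-6, -5] -> [-6]
  satisfied 1 clause(s); 2 remain; assigned so far: [1, 2, 5]
unit clause [3] forces x3=T; simplify:
  satisfied 1 clause(s); 1 remain; assigned so far: [1, 2, 3, 5]
unit clause [-6] forces x6=F; simplify:
  satisfied 1 clause(s); 0 remain; assigned so far: [1, 2, 3, 5, 6]

Answer: 0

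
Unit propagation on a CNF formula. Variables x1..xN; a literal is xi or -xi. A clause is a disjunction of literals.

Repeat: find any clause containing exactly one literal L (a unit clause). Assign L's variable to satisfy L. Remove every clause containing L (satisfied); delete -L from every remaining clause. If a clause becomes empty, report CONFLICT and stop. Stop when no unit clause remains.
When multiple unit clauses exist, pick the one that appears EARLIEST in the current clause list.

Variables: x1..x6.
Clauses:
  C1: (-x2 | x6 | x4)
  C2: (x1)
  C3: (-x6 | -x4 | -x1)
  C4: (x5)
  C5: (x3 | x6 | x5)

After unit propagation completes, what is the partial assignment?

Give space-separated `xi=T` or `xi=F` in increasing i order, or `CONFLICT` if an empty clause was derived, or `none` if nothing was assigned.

Answer: x1=T x5=T

Derivation:
unit clause [1] forces x1=T; simplify:
  drop -1 from [-6, -4, -1] -> [-6, -4]
  satisfied 1 clause(s); 4 remain; assigned so far: [1]
unit clause [5] forces x5=T; simplify:
  satisfied 2 clause(s); 2 remain; assigned so far: [1, 5]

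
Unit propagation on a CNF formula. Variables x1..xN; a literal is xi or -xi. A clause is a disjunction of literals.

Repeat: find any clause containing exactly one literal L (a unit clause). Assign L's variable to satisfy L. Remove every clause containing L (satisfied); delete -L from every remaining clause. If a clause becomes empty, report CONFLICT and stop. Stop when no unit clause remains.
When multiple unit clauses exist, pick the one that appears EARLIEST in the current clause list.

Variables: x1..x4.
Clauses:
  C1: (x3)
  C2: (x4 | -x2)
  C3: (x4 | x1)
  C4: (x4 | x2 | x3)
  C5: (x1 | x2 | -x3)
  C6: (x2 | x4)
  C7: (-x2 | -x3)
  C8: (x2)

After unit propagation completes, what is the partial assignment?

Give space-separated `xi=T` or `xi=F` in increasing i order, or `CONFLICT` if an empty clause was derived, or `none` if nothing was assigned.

Answer: CONFLICT

Derivation:
unit clause [3] forces x3=T; simplify:
  drop -3 from [1, 2, -3] -> [1, 2]
  drop -3 from [-2, -3] -> [-2]
  satisfied 2 clause(s); 6 remain; assigned so far: [3]
unit clause [-2] forces x2=F; simplify:
  drop 2 from [1, 2] -> [1]
  drop 2 from [2, 4] -> [4]
  drop 2 from [2] -> [] (empty!)
  satisfied 2 clause(s); 4 remain; assigned so far: [2, 3]
CONFLICT (empty clause)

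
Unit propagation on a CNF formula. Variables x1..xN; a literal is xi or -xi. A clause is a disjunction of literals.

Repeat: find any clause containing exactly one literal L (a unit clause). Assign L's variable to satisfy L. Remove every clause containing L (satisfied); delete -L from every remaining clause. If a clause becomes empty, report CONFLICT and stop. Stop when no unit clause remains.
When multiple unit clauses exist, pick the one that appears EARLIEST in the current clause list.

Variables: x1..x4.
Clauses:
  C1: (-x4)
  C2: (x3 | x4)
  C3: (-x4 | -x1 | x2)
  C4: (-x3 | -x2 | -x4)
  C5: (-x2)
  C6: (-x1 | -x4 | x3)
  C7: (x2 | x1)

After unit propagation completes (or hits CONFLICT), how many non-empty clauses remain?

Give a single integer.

unit clause [-4] forces x4=F; simplify:
  drop 4 from [3, 4] -> [3]
  satisfied 4 clause(s); 3 remain; assigned so far: [4]
unit clause [3] forces x3=T; simplify:
  satisfied 1 clause(s); 2 remain; assigned so far: [3, 4]
unit clause [-2] forces x2=F; simplify:
  drop 2 from [2, 1] -> [1]
  satisfied 1 clause(s); 1 remain; assigned so far: [2, 3, 4]
unit clause [1] forces x1=T; simplify:
  satisfied 1 clause(s); 0 remain; assigned so far: [1, 2, 3, 4]

Answer: 0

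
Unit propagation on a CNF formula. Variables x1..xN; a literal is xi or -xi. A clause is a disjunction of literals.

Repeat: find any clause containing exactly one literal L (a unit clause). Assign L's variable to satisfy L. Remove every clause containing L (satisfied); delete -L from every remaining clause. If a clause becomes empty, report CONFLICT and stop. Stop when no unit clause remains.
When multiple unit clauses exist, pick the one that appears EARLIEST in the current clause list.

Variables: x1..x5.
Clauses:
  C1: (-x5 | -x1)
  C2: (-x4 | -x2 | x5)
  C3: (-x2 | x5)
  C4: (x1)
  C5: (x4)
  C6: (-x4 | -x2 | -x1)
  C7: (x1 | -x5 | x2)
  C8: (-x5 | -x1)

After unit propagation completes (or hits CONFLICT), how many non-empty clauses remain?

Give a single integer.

unit clause [1] forces x1=T; simplify:
  drop -1 from [-5, -1] -> [-5]
  drop -1 from [-4, -2, -1] -> [-4, -2]
  drop -1 from [-5, -1] -> [-5]
  satisfied 2 clause(s); 6 remain; assigned so far: [1]
unit clause [-5] forces x5=F; simplify:
  drop 5 from [-4, -2, 5] -> [-4, -2]
  drop 5 from [-2, 5] -> [-2]
  satisfied 2 clause(s); 4 remain; assigned so far: [1, 5]
unit clause [-2] forces x2=F; simplify:
  satisfied 3 clause(s); 1 remain; assigned so far: [1, 2, 5]
unit clause [4] forces x4=T; simplify:
  satisfied 1 clause(s); 0 remain; assigned so far: [1, 2, 4, 5]

Answer: 0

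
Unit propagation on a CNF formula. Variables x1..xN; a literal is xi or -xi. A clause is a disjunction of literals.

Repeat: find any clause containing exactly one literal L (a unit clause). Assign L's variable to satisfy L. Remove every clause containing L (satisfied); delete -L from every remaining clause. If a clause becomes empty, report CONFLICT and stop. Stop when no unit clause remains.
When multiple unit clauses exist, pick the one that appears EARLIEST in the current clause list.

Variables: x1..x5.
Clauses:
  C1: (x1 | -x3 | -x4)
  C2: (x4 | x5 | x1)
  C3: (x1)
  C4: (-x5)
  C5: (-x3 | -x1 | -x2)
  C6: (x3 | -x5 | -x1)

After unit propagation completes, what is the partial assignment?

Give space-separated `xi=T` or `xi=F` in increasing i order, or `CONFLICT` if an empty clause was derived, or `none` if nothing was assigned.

unit clause [1] forces x1=T; simplify:
  drop -1 from [-3, -1, -2] -> [-3, -2]
  drop -1 from [3, -5, -1] -> [3, -5]
  satisfied 3 clause(s); 3 remain; assigned so far: [1]
unit clause [-5] forces x5=F; simplify:
  satisfied 2 clause(s); 1 remain; assigned so far: [1, 5]

Answer: x1=T x5=F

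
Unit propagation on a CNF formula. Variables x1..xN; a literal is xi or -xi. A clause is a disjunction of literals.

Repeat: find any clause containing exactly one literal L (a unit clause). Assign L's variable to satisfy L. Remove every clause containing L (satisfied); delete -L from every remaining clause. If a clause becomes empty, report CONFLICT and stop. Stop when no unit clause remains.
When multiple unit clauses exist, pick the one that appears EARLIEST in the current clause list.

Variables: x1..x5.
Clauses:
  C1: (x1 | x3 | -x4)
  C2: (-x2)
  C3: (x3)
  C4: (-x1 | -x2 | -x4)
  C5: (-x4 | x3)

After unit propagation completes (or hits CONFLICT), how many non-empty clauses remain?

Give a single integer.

unit clause [-2] forces x2=F; simplify:
  satisfied 2 clause(s); 3 remain; assigned so far: [2]
unit clause [3] forces x3=T; simplify:
  satisfied 3 clause(s); 0 remain; assigned so far: [2, 3]

Answer: 0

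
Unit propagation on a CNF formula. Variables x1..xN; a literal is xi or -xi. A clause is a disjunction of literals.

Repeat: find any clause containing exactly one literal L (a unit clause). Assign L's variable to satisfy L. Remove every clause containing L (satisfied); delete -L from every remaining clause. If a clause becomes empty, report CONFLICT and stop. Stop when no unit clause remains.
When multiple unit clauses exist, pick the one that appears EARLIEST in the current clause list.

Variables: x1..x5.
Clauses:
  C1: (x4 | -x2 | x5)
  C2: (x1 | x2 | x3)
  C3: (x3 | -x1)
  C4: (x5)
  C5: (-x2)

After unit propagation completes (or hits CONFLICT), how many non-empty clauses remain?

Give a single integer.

unit clause [5] forces x5=T; simplify:
  satisfied 2 clause(s); 3 remain; assigned so far: [5]
unit clause [-2] forces x2=F; simplify:
  drop 2 from [1, 2, 3] -> [1, 3]
  satisfied 1 clause(s); 2 remain; assigned so far: [2, 5]

Answer: 2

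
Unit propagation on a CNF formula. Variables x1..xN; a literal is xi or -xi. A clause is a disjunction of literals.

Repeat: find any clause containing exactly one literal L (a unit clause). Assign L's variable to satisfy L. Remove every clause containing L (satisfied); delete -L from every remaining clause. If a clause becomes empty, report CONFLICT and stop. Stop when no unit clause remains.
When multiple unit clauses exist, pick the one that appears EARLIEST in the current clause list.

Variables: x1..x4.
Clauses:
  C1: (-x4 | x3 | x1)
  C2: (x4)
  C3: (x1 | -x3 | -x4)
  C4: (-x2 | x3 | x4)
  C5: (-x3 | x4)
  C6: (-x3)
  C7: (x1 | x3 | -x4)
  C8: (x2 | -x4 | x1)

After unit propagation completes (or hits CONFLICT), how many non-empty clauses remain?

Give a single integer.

Answer: 0

Derivation:
unit clause [4] forces x4=T; simplify:
  drop -4 from [-4, 3, 1] -> [3, 1]
  drop -4 from [1, -3, -4] -> [1, -3]
  drop -4 from [1, 3, -4] -> [1, 3]
  drop -4 from [2, -4, 1] -> [2, 1]
  satisfied 3 clause(s); 5 remain; assigned so far: [4]
unit clause [-3] forces x3=F; simplify:
  drop 3 from [3, 1] -> [1]
  drop 3 from [1, 3] -> [1]
  satisfied 2 clause(s); 3 remain; assigned so far: [3, 4]
unit clause [1] forces x1=T; simplify:
  satisfied 3 clause(s); 0 remain; assigned so far: [1, 3, 4]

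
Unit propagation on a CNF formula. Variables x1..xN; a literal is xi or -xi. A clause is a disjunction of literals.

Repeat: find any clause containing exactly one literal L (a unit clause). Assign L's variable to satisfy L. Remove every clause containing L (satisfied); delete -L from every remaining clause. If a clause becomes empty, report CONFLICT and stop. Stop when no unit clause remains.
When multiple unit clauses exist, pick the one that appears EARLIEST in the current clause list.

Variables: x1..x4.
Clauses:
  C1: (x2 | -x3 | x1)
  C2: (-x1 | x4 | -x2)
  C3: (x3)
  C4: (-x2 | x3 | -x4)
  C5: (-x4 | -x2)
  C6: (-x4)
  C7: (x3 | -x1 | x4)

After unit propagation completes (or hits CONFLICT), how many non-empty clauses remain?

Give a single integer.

Answer: 2

Derivation:
unit clause [3] forces x3=T; simplify:
  drop -3 from [2, -3, 1] -> [2, 1]
  satisfied 3 clause(s); 4 remain; assigned so far: [3]
unit clause [-4] forces x4=F; simplify:
  drop 4 from [-1, 4, -2] -> [-1, -2]
  satisfied 2 clause(s); 2 remain; assigned so far: [3, 4]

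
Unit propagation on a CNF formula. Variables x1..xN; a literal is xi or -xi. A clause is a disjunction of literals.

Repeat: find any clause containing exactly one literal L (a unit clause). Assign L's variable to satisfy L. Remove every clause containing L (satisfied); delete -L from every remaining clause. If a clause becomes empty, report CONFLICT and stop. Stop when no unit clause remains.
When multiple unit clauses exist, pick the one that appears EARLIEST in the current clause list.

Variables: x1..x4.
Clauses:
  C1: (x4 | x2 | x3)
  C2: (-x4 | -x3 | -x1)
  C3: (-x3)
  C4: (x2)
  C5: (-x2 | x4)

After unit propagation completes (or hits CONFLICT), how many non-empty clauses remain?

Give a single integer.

unit clause [-3] forces x3=F; simplify:
  drop 3 from [4, 2, 3] -> [4, 2]
  satisfied 2 clause(s); 3 remain; assigned so far: [3]
unit clause [2] forces x2=T; simplify:
  drop -2 from [-2, 4] -> [4]
  satisfied 2 clause(s); 1 remain; assigned so far: [2, 3]
unit clause [4] forces x4=T; simplify:
  satisfied 1 clause(s); 0 remain; assigned so far: [2, 3, 4]

Answer: 0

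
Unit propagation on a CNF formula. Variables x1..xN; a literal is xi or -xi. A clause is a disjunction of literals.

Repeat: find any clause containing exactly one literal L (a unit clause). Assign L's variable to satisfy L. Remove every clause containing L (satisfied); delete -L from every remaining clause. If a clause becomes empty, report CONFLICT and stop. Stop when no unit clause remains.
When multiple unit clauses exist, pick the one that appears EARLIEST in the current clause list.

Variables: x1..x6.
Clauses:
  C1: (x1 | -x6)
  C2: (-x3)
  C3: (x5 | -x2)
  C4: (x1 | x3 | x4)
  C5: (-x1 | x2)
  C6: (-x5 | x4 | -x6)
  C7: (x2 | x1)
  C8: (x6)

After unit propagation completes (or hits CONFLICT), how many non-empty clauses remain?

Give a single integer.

unit clause [-3] forces x3=F; simplify:
  drop 3 from [1, 3, 4] -> [1, 4]
  satisfied 1 clause(s); 7 remain; assigned so far: [3]
unit clause [6] forces x6=T; simplify:
  drop -6 from [1, -6] -> [1]
  drop -6 from [-5, 4, -6] -> [-5, 4]
  satisfied 1 clause(s); 6 remain; assigned so far: [3, 6]
unit clause [1] forces x1=T; simplify:
  drop -1 from [-1, 2] -> [2]
  satisfied 3 clause(s); 3 remain; assigned so far: [1, 3, 6]
unit clause [2] forces x2=T; simplify:
  drop -2 from [5, -2] -> [5]
  satisfied 1 clause(s); 2 remain; assigned so far: [1, 2, 3, 6]
unit clause [5] forces x5=T; simplify:
  drop -5 from [-5, 4] -> [4]
  satisfied 1 clause(s); 1 remain; assigned so far: [1, 2, 3, 5, 6]
unit clause [4] forces x4=T; simplify:
  satisfied 1 clause(s); 0 remain; assigned so far: [1, 2, 3, 4, 5, 6]

Answer: 0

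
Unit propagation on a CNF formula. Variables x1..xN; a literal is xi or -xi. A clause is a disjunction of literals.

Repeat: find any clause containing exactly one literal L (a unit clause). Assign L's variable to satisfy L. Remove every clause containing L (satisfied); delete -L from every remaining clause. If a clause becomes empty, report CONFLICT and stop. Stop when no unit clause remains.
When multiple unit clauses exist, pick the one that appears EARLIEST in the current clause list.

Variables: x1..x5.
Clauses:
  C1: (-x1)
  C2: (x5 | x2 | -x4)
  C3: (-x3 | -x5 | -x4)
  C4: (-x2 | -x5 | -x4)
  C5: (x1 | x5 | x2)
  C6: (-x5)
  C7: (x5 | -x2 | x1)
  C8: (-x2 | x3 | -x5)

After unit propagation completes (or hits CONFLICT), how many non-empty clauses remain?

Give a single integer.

Answer: 0

Derivation:
unit clause [-1] forces x1=F; simplify:
  drop 1 from [1, 5, 2] -> [5, 2]
  drop 1 from [5, -2, 1] -> [5, -2]
  satisfied 1 clause(s); 7 remain; assigned so far: [1]
unit clause [-5] forces x5=F; simplify:
  drop 5 from [5, 2, -4] -> [2, -4]
  drop 5 from [5, 2] -> [2]
  drop 5 from [5, -2] -> [-2]
  satisfied 4 clause(s); 3 remain; assigned so far: [1, 5]
unit clause [2] forces x2=T; simplify:
  drop -2 from [-2] -> [] (empty!)
  satisfied 2 clause(s); 1 remain; assigned so far: [1, 2, 5]
CONFLICT (empty clause)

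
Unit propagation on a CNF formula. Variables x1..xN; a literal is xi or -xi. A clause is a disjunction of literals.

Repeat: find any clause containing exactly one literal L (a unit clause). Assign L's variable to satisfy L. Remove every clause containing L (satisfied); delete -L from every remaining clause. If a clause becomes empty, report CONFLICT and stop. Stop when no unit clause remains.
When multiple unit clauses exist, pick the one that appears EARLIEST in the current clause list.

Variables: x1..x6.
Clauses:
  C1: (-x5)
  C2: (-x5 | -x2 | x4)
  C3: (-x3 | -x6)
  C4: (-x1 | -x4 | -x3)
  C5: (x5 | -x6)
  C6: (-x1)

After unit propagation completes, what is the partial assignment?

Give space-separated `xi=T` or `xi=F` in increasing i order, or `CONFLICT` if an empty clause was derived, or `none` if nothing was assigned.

unit clause [-5] forces x5=F; simplify:
  drop 5 from [5, -6] -> [-6]
  satisfied 2 clause(s); 4 remain; assigned so far: [5]
unit clause [-6] forces x6=F; simplify:
  satisfied 2 clause(s); 2 remain; assigned so far: [5, 6]
unit clause [-1] forces x1=F; simplify:
  satisfied 2 clause(s); 0 remain; assigned so far: [1, 5, 6]

Answer: x1=F x5=F x6=F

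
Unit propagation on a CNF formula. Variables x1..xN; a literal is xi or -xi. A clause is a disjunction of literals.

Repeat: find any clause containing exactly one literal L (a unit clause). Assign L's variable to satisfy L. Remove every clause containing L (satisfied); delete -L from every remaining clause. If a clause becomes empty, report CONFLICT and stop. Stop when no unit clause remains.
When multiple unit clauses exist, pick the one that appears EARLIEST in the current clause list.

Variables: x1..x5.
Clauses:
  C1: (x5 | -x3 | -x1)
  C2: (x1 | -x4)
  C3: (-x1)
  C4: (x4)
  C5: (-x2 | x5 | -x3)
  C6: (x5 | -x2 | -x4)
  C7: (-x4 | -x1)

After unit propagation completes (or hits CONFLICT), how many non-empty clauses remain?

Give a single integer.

Answer: 1

Derivation:
unit clause [-1] forces x1=F; simplify:
  drop 1 from [1, -4] -> [-4]
  satisfied 3 clause(s); 4 remain; assigned so far: [1]
unit clause [-4] forces x4=F; simplify:
  drop 4 from [4] -> [] (empty!)
  satisfied 2 clause(s); 2 remain; assigned so far: [1, 4]
CONFLICT (empty clause)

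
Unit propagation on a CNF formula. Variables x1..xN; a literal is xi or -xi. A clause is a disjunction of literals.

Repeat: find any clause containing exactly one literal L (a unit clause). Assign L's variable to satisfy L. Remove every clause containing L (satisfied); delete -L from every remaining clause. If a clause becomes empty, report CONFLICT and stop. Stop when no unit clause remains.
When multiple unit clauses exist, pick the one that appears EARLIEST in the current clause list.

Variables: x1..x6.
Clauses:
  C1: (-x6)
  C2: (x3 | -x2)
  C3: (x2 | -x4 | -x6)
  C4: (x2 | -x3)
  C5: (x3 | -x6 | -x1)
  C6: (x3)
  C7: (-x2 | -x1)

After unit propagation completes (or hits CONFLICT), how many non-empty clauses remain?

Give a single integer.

Answer: 0

Derivation:
unit clause [-6] forces x6=F; simplify:
  satisfied 3 clause(s); 4 remain; assigned so far: [6]
unit clause [3] forces x3=T; simplify:
  drop -3 from [2, -3] -> [2]
  satisfied 2 clause(s); 2 remain; assigned so far: [3, 6]
unit clause [2] forces x2=T; simplify:
  drop -2 from [-2, -1] -> [-1]
  satisfied 1 clause(s); 1 remain; assigned so far: [2, 3, 6]
unit clause [-1] forces x1=F; simplify:
  satisfied 1 clause(s); 0 remain; assigned so far: [1, 2, 3, 6]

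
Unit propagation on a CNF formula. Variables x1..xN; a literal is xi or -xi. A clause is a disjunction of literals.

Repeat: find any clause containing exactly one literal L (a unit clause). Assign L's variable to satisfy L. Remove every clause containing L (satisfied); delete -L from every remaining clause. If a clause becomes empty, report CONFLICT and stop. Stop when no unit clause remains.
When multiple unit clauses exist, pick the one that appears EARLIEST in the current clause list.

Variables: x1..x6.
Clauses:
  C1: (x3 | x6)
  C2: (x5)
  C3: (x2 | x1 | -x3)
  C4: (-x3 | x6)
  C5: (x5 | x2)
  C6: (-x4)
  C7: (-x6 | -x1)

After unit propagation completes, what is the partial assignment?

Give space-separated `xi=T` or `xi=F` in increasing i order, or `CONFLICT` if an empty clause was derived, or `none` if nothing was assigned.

unit clause [5] forces x5=T; simplify:
  satisfied 2 clause(s); 5 remain; assigned so far: [5]
unit clause [-4] forces x4=F; simplify:
  satisfied 1 clause(s); 4 remain; assigned so far: [4, 5]

Answer: x4=F x5=T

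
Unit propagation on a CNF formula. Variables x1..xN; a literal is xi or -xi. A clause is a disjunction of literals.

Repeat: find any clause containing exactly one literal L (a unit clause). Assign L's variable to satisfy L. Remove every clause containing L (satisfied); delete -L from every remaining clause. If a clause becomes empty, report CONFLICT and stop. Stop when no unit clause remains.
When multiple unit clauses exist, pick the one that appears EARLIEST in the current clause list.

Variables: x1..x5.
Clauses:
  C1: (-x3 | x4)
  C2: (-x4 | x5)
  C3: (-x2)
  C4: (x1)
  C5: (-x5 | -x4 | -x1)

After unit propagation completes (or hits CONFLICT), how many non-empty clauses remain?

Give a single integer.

unit clause [-2] forces x2=F; simplify:
  satisfied 1 clause(s); 4 remain; assigned so far: [2]
unit clause [1] forces x1=T; simplify:
  drop -1 from [-5, -4, -1] -> [-5, -4]
  satisfied 1 clause(s); 3 remain; assigned so far: [1, 2]

Answer: 3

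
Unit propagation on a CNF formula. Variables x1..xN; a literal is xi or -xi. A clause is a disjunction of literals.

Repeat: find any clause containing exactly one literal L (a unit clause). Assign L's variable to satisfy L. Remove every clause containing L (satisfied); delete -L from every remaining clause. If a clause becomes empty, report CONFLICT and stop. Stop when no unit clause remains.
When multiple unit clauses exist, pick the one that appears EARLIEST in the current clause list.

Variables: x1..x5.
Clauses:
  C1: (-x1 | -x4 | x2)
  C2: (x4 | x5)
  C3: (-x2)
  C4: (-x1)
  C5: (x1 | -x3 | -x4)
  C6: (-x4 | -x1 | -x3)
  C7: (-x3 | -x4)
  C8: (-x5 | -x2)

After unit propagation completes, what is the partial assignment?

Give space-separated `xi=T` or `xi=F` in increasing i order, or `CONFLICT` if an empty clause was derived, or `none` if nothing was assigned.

unit clause [-2] forces x2=F; simplify:
  drop 2 from [-1, -4, 2] -> [-1, -4]
  satisfied 2 clause(s); 6 remain; assigned so far: [2]
unit clause [-1] forces x1=F; simplify:
  drop 1 from [1, -3, -4] -> [-3, -4]
  satisfied 3 clause(s); 3 remain; assigned so far: [1, 2]

Answer: x1=F x2=F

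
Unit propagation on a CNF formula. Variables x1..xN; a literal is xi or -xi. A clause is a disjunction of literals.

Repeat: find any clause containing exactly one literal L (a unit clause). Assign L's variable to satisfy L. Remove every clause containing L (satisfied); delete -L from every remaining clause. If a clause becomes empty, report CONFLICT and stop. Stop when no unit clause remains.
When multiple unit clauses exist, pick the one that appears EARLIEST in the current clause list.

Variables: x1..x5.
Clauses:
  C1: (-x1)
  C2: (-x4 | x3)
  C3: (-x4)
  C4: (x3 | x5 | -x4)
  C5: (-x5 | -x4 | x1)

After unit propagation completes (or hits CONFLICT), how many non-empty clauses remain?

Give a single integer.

unit clause [-1] forces x1=F; simplify:
  drop 1 from [-5, -4, 1] -> [-5, -4]
  satisfied 1 clause(s); 4 remain; assigned so far: [1]
unit clause [-4] forces x4=F; simplify:
  satisfied 4 clause(s); 0 remain; assigned so far: [1, 4]

Answer: 0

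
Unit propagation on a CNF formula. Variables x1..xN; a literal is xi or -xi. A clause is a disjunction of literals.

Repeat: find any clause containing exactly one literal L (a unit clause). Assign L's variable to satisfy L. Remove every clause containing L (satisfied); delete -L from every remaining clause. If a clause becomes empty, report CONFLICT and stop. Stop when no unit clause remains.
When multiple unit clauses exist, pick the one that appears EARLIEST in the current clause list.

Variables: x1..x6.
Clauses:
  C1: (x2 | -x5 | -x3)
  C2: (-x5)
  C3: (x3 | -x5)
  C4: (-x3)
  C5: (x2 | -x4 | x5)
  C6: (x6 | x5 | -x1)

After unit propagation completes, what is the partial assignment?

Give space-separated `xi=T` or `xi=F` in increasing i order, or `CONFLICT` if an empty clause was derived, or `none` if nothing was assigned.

Answer: x3=F x5=F

Derivation:
unit clause [-5] forces x5=F; simplify:
  drop 5 from [2, -4, 5] -> [2, -4]
  drop 5 from [6, 5, -1] -> [6, -1]
  satisfied 3 clause(s); 3 remain; assigned so far: [5]
unit clause [-3] forces x3=F; simplify:
  satisfied 1 clause(s); 2 remain; assigned so far: [3, 5]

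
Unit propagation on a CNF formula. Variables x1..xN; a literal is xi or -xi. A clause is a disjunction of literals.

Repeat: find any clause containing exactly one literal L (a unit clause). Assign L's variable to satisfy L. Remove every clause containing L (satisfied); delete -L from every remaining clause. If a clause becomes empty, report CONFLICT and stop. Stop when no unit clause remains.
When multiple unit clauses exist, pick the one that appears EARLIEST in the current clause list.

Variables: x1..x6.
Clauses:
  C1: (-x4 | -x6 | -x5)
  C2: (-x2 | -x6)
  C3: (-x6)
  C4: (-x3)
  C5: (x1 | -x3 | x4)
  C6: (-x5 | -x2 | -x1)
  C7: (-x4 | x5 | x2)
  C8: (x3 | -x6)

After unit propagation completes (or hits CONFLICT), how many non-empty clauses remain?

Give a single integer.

unit clause [-6] forces x6=F; simplify:
  satisfied 4 clause(s); 4 remain; assigned so far: [6]
unit clause [-3] forces x3=F; simplify:
  satisfied 2 clause(s); 2 remain; assigned so far: [3, 6]

Answer: 2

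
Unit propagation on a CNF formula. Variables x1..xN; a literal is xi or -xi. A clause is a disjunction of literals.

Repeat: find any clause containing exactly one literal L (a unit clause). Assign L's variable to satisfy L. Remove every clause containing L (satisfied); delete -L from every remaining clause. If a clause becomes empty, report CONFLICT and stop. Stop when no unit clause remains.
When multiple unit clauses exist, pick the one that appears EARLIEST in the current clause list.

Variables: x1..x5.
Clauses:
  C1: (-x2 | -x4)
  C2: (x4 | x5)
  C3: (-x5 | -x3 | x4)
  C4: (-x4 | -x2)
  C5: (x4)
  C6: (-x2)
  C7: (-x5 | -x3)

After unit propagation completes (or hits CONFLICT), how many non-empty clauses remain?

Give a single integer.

unit clause [4] forces x4=T; simplify:
  drop -4 from [-2, -4] -> [-2]
  drop -4 from [-4, -2] -> [-2]
  satisfied 3 clause(s); 4 remain; assigned so far: [4]
unit clause [-2] forces x2=F; simplify:
  satisfied 3 clause(s); 1 remain; assigned so far: [2, 4]

Answer: 1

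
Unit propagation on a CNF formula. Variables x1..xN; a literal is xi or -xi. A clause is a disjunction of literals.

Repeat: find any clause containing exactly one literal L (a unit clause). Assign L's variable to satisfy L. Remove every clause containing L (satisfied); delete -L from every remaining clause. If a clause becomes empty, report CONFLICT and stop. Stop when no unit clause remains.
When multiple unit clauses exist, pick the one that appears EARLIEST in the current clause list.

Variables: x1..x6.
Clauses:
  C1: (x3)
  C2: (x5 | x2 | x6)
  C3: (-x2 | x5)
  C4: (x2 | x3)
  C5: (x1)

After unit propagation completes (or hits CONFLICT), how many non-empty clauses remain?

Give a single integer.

Answer: 2

Derivation:
unit clause [3] forces x3=T; simplify:
  satisfied 2 clause(s); 3 remain; assigned so far: [3]
unit clause [1] forces x1=T; simplify:
  satisfied 1 clause(s); 2 remain; assigned so far: [1, 3]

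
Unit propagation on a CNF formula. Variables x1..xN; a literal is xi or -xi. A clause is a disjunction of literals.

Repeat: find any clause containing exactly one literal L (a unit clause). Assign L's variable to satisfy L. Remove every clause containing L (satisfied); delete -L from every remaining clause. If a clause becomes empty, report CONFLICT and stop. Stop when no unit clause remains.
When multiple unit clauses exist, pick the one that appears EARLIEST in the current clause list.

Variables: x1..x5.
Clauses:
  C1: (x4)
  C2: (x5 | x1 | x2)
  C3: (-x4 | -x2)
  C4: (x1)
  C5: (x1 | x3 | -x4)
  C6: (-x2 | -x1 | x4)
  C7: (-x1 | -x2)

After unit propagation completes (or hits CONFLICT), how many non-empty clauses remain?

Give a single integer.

unit clause [4] forces x4=T; simplify:
  drop -4 from [-4, -2] -> [-2]
  drop -4 from [1, 3, -4] -> [1, 3]
  satisfied 2 clause(s); 5 remain; assigned so far: [4]
unit clause [-2] forces x2=F; simplify:
  drop 2 from [5, 1, 2] -> [5, 1]
  satisfied 2 clause(s); 3 remain; assigned so far: [2, 4]
unit clause [1] forces x1=T; simplify:
  satisfied 3 clause(s); 0 remain; assigned so far: [1, 2, 4]

Answer: 0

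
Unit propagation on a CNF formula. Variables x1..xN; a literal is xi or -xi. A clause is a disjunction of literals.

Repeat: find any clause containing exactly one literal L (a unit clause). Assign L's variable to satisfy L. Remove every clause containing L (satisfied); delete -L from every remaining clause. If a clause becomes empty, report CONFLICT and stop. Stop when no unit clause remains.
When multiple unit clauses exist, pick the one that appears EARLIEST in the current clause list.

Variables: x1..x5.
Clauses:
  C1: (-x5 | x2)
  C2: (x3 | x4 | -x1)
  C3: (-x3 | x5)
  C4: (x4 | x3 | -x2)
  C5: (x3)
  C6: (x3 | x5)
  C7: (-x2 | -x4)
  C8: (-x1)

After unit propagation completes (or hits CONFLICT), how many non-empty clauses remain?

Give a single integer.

unit clause [3] forces x3=T; simplify:
  drop -3 from [-3, 5] -> [5]
  satisfied 4 clause(s); 4 remain; assigned so far: [3]
unit clause [5] forces x5=T; simplify:
  drop -5 from [-5, 2] -> [2]
  satisfied 1 clause(s); 3 remain; assigned so far: [3, 5]
unit clause [2] forces x2=T; simplify:
  drop -2 from [-2, -4] -> [-4]
  satisfied 1 clause(s); 2 remain; assigned so far: [2, 3, 5]
unit clause [-4] forces x4=F; simplify:
  satisfied 1 clause(s); 1 remain; assigned so far: [2, 3, 4, 5]
unit clause [-1] forces x1=F; simplify:
  satisfied 1 clause(s); 0 remain; assigned so far: [1, 2, 3, 4, 5]

Answer: 0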